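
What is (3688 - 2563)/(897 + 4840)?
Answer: 1125/5737 ≈ 0.19610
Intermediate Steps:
(3688 - 2563)/(897 + 4840) = 1125/5737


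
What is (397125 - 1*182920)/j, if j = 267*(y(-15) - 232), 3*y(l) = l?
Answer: -214205/63279 ≈ -3.3851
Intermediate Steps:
y(l) = l/3
j = -63279 (j = 267*((⅓)*(-15) - 232) = 267*(-5 - 232) = 267*(-237) = -63279)
(397125 - 1*182920)/j = (397125 - 1*182920)/(-63279) = (397125 - 182920)*(-1/63279) = 214205*(-1/63279) = -214205/63279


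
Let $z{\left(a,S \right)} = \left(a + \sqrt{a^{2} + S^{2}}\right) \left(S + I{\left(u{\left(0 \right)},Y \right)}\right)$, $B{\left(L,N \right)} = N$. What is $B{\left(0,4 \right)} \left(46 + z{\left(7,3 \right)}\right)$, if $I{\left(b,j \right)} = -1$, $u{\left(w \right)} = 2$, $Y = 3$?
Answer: $240 + 8 \sqrt{58} \approx 300.93$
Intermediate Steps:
$z{\left(a,S \right)} = \left(-1 + S\right) \left(a + \sqrt{S^{2} + a^{2}}\right)$ ($z{\left(a,S \right)} = \left(a + \sqrt{a^{2} + S^{2}}\right) \left(S - 1\right) = \left(a + \sqrt{S^{2} + a^{2}}\right) \left(-1 + S\right) = \left(-1 + S\right) \left(a + \sqrt{S^{2} + a^{2}}\right)$)
$B{\left(0,4 \right)} \left(46 + z{\left(7,3 \right)}\right) = 4 \left(46 + \left(\left(-1\right) 7 - \sqrt{3^{2} + 7^{2}} + 3 \cdot 7 + 3 \sqrt{3^{2} + 7^{2}}\right)\right) = 4 \left(46 + \left(-7 - \sqrt{9 + 49} + 21 + 3 \sqrt{9 + 49}\right)\right) = 4 \left(46 + \left(-7 - \sqrt{58} + 21 + 3 \sqrt{58}\right)\right) = 4 \left(46 + \left(14 + 2 \sqrt{58}\right)\right) = 4 \left(60 + 2 \sqrt{58}\right) = 240 + 8 \sqrt{58}$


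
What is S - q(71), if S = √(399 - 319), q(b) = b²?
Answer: -5041 + 4*√5 ≈ -5032.1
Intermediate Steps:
S = 4*√5 (S = √80 = 4*√5 ≈ 8.9443)
S - q(71) = 4*√5 - 1*71² = 4*√5 - 1*5041 = 4*√5 - 5041 = -5041 + 4*√5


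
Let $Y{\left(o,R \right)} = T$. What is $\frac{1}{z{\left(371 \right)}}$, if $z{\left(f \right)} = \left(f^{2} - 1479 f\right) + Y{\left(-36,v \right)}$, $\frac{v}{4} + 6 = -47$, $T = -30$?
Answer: $- \frac{1}{411098} \approx -2.4325 \cdot 10^{-6}$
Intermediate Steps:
$v = -212$ ($v = -24 + 4 \left(-47\right) = -24 - 188 = -212$)
$Y{\left(o,R \right)} = -30$
$z{\left(f \right)} = -30 + f^{2} - 1479 f$ ($z{\left(f \right)} = \left(f^{2} - 1479 f\right) - 30 = -30 + f^{2} - 1479 f$)
$\frac{1}{z{\left(371 \right)}} = \frac{1}{-30 + 371^{2} - 548709} = \frac{1}{-30 + 137641 - 548709} = \frac{1}{-411098} = - \frac{1}{411098}$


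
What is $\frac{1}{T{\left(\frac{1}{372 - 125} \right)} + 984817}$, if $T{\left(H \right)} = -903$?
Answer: $\frac{1}{983914} \approx 1.0163 \cdot 10^{-6}$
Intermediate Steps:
$\frac{1}{T{\left(\frac{1}{372 - 125} \right)} + 984817} = \frac{1}{-903 + 984817} = \frac{1}{983914}$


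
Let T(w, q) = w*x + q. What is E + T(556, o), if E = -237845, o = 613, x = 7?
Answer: -233340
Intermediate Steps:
T(w, q) = q + 7*w (T(w, q) = w*7 + q = 7*w + q = q + 7*w)
E + T(556, o) = -237845 + (613 + 7*556) = -237845 + (613 + 3892) = -237845 + 4505 = -233340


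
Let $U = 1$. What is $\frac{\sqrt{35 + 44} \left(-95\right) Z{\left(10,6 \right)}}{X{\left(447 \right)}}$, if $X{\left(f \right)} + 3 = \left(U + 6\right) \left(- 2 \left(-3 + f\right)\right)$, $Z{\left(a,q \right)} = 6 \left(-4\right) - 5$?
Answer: $- \frac{2755 \sqrt{79}}{6219} \approx -3.9374$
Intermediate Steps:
$Z{\left(a,q \right)} = -29$ ($Z{\left(a,q \right)} = -24 - 5 = -29$)
$X{\left(f \right)} = 39 - 14 f$ ($X{\left(f \right)} = -3 + \left(1 + 6\right) \left(- 2 \left(-3 + f\right)\right) = -3 + 7 \left(6 - 2 f\right) = -3 - \left(-42 + 14 f\right) = 39 - 14 f$)
$\frac{\sqrt{35 + 44} \left(-95\right) Z{\left(10,6 \right)}}{X{\left(447 \right)}} = \frac{\sqrt{35 + 44} \left(-95\right) \left(-29\right)}{39 - 6258} = \frac{\sqrt{79} \left(-95\right) \left(-29\right)}{39 - 6258} = \frac{- 95 \sqrt{79} \left(-29\right)}{-6219} = 2755 \sqrt{79} \left(- \frac{1}{6219}\right) = - \frac{2755 \sqrt{79}}{6219}$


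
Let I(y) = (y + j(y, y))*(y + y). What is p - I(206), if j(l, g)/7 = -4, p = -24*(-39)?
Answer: -72400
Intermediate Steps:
p = 936
j(l, g) = -28 (j(l, g) = 7*(-4) = -28)
I(y) = 2*y*(-28 + y) (I(y) = (y - 28)*(y + y) = (-28 + y)*(2*y) = 2*y*(-28 + y))
p - I(206) = 936 - 2*206*(-28 + 206) = 936 - 2*206*178 = 936 - 1*73336 = 936 - 73336 = -72400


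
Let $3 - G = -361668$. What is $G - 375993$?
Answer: $-14322$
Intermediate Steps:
$G = 361671$ ($G = 3 - -361668 = 3 + 361668 = 361671$)
$G - 375993 = 361671 - 375993 = -14322$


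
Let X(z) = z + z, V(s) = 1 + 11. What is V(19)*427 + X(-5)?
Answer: 5114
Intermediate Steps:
V(s) = 12
X(z) = 2*z
V(19)*427 + X(-5) = 12*427 + 2*(-5) = 5124 - 10 = 5114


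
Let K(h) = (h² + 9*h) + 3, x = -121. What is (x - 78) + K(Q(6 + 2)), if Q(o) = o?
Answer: -60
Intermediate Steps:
K(h) = 3 + h² + 9*h
(x - 78) + K(Q(6 + 2)) = (-121 - 78) + (3 + (6 + 2)² + 9*(6 + 2)) = -199 + (3 + 8² + 9*8) = -199 + (3 + 64 + 72) = -199 + 139 = -60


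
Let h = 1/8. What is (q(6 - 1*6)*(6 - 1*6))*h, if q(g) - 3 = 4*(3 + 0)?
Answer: 0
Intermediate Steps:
h = ⅛ ≈ 0.12500
q(g) = 15 (q(g) = 3 + 4*(3 + 0) = 3 + 4*3 = 3 + 12 = 15)
(q(6 - 1*6)*(6 - 1*6))*h = (15*(6 - 1*6))*(⅛) = (15*(6 - 6))*(⅛) = (15*0)*(⅛) = 0*(⅛) = 0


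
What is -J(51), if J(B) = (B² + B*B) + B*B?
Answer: -7803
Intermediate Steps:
J(B) = 3*B² (J(B) = (B² + B²) + B² = 2*B² + B² = 3*B²)
-J(51) = -3*51² = -3*2601 = -1*7803 = -7803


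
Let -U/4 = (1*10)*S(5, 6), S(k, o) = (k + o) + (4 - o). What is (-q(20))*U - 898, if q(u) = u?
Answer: 6302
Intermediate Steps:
S(k, o) = 4 + k
U = -360 (U = -4*1*10*(4 + 5) = -40*9 = -4*90 = -360)
(-q(20))*U - 898 = -1*20*(-360) - 898 = -20*(-360) - 898 = 7200 - 898 = 6302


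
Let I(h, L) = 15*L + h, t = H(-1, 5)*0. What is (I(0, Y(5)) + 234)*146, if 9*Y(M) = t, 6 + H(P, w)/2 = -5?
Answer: 34164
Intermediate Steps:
H(P, w) = -22 (H(P, w) = -12 + 2*(-5) = -12 - 10 = -22)
t = 0 (t = -22*0 = 0)
Y(M) = 0 (Y(M) = (1/9)*0 = 0)
I(h, L) = h + 15*L
(I(0, Y(5)) + 234)*146 = ((0 + 15*0) + 234)*146 = ((0 + 0) + 234)*146 = (0 + 234)*146 = 234*146 = 34164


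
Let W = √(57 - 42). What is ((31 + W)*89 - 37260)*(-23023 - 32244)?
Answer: 1906766767 - 4918763*√15 ≈ 1.8877e+9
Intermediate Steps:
W = √15 ≈ 3.8730
((31 + W)*89 - 37260)*(-23023 - 32244) = ((31 + √15)*89 - 37260)*(-23023 - 32244) = ((2759 + 89*√15) - 37260)*(-55267) = (-34501 + 89*√15)*(-55267) = 1906766767 - 4918763*√15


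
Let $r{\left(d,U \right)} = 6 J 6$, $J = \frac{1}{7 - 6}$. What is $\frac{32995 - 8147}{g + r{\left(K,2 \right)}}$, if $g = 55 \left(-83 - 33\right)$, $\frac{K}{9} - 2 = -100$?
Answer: $- \frac{3106}{793} \approx -3.9168$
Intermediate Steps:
$K = -882$ ($K = 18 + 9 \left(-100\right) = 18 - 900 = -882$)
$J = 1$ ($J = 1^{-1} = 1$)
$r{\left(d,U \right)} = 36$ ($r{\left(d,U \right)} = 6 \cdot 1 \cdot 6 = 6 \cdot 6 = 36$)
$g = -6380$ ($g = 55 \left(-116\right) = -6380$)
$\frac{32995 - 8147}{g + r{\left(K,2 \right)}} = \frac{32995 - 8147}{-6380 + 36} = \frac{24848}{-6344} = 24848 \left(- \frac{1}{6344}\right) = - \frac{3106}{793}$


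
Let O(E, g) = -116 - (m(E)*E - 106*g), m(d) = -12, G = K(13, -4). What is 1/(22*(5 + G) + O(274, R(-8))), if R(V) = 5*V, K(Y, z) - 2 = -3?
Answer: -1/980 ≈ -0.0010204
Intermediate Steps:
K(Y, z) = -1 (K(Y, z) = 2 - 3 = -1)
G = -1
O(E, g) = -116 + 12*E + 106*g (O(E, g) = -116 - (-12*E - 106*g) = -116 - (-106*g - 12*E) = -116 + (12*E + 106*g) = -116 + 12*E + 106*g)
1/(22*(5 + G) + O(274, R(-8))) = 1/(22*(5 - 1) + (-116 + 12*274 + 106*(5*(-8)))) = 1/(22*4 + (-116 + 3288 + 106*(-40))) = 1/(88 + (-116 + 3288 - 4240)) = 1/(88 - 1068) = 1/(-980) = -1/980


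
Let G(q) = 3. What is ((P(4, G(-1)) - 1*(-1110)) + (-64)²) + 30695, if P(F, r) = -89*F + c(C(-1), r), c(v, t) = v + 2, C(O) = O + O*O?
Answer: 35547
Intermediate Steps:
C(O) = O + O²
c(v, t) = 2 + v
P(F, r) = 2 - 89*F (P(F, r) = -89*F + (2 - (1 - 1)) = -89*F + (2 - 1*0) = -89*F + (2 + 0) = -89*F + 2 = 2 - 89*F)
((P(4, G(-1)) - 1*(-1110)) + (-64)²) + 30695 = (((2 - 89*4) - 1*(-1110)) + (-64)²) + 30695 = (((2 - 356) + 1110) + 4096) + 30695 = ((-354 + 1110) + 4096) + 30695 = (756 + 4096) + 30695 = 4852 + 30695 = 35547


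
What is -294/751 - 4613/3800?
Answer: -4581563/2853800 ≈ -1.6054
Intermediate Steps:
-294/751 - 4613/3800 = -4581563/2853800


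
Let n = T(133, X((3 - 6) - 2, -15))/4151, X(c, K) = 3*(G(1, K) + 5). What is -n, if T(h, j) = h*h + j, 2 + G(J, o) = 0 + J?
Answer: -17701/4151 ≈ -4.2643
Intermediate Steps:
G(J, o) = -2 + J (G(J, o) = -2 + (0 + J) = -2 + J)
X(c, K) = 12 (X(c, K) = 3*((-2 + 1) + 5) = 3*(-1 + 5) = 3*4 = 12)
T(h, j) = j + h² (T(h, j) = h² + j = j + h²)
n = 17701/4151 (n = (12 + 133²)/4151 = (12 + 17689)*(1/4151) = 17701*(1/4151) = 17701/4151 ≈ 4.2643)
-n = -1*17701/4151 = -17701/4151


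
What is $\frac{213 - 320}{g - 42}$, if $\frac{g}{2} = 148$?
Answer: $- \frac{107}{254} \approx -0.42126$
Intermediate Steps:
$g = 296$ ($g = 2 \cdot 148 = 296$)
$\frac{213 - 320}{g - 42} = \frac{213 - 320}{296 - 42} = - \frac{107}{254}$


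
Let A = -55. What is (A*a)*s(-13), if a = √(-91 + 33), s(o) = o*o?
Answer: -9295*I*√58 ≈ -70789.0*I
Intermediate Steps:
s(o) = o²
a = I*√58 (a = √(-58) = I*√58 ≈ 7.6158*I)
(A*a)*s(-13) = -55*I*√58*(-13)² = -55*I*√58*169 = -9295*I*√58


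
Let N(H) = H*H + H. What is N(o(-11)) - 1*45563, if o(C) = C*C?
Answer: -30801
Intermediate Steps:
o(C) = C²
N(H) = H + H² (N(H) = H² + H = H + H²)
N(o(-11)) - 1*45563 = (-11)²*(1 + (-11)²) - 1*45563 = 121*(1 + 121) - 45563 = 121*122 - 45563 = 14762 - 45563 = -30801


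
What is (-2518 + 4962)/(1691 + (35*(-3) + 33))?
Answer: 2444/1619 ≈ 1.5096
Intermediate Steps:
(-2518 + 4962)/(1691 + (35*(-3) + 33)) = 2444/(1691 + (-105 + 33)) = 2444/(1691 - 72) = 2444/1619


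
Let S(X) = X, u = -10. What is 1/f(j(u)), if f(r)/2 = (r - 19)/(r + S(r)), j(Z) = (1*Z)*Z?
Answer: 100/81 ≈ 1.2346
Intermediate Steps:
j(Z) = Z² (j(Z) = Z*Z = Z²)
f(r) = (-19 + r)/r (f(r) = 2*((r - 19)/(r + r)) = 2*((-19 + r)/((2*r))) = 2*((-19 + r)*(1/(2*r))) = 2*((-19 + r)/(2*r)) = (-19 + r)/r)
1/f(j(u)) = 1/((-19 + (-10)²)/((-10)²)) = 1/((-19 + 100)/100) = 1/((1/100)*81) = 1/(81/100) = 100/81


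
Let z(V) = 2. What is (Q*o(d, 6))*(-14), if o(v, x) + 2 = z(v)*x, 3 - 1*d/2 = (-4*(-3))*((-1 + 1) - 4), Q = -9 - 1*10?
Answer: 2660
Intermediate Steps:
Q = -19 (Q = -9 - 10 = -19)
d = 102 (d = 6 - 2*(-4*(-3))*((-1 + 1) - 4) = 6 - 24*(0 - 4) = 6 - 24*(-4) = 6 - 2*(-48) = 6 + 96 = 102)
o(v, x) = -2 + 2*x
(Q*o(d, 6))*(-14) = -19*(-2 + 2*6)*(-14) = -19*(-2 + 12)*(-14) = -19*10*(-14) = -190*(-14) = 2660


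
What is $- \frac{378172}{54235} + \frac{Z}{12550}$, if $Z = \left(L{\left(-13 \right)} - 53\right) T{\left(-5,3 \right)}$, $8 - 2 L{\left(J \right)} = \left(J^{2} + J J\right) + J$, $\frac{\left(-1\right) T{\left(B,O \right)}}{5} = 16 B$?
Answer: $- \frac{186686792}{13612985} \approx -13.714$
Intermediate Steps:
$T{\left(B,O \right)} = - 80 B$ ($T{\left(B,O \right)} = - 5 \cdot 16 B = - 80 B$)
$L{\left(J \right)} = 4 - J^{2} - \frac{J}{2}$ ($L{\left(J \right)} = 4 - \frac{\left(J^{2} + J J\right) + J}{2} = 4 - \frac{\left(J^{2} + J^{2}\right) + J}{2} = 4 - \frac{2 J^{2} + J}{2} = 4 - \frac{J + 2 J^{2}}{2} = 4 - \left(J^{2} + \frac{J}{2}\right) = 4 - J^{2} - \frac{J}{2}$)
$Z = -84600$ ($Z = \left(\left(4 - \left(-13\right)^{2} - - \frac{13}{2}\right) - 53\right) \left(\left(-80\right) \left(-5\right)\right) = \left(\left(4 - 169 + \frac{13}{2}\right) - 53\right) 400 = \left(- \frac{317}{2} - 53\right) 400 = \left(- \frac{423}{2}\right) 400 = -84600$)
$- \frac{378172}{54235} + \frac{Z}{12550} = - \frac{378172}{54235} - \frac{84600}{12550} = \left(-378172\right) \frac{1}{54235} - \frac{1692}{251} = - \frac{378172}{54235} - \frac{1692}{251} = - \frac{186686792}{13612985}$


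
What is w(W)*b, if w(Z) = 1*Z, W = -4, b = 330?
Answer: -1320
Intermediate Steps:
w(Z) = Z
w(W)*b = -4*330 = -1320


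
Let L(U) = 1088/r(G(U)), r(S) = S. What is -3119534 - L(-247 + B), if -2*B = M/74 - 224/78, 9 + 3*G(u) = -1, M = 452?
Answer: -15596038/5 ≈ -3.1192e+6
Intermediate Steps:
G(u) = -10/3 (G(u) = -3 + (⅓)*(-1) = -3 - ⅓ = -10/3)
B = -2335/1443 (B = -(452/74 - 224/78)/2 = -(452*(1/74) - 224*1/78)/2 = -(226/37 - 112/39)/2 = -½*4670/1443 = -2335/1443 ≈ -1.6182)
L(U) = -1632/5 (L(U) = 1088/(-10/3) = 1088*(-3/10) = -1632/5)
-3119534 - L(-247 + B) = -3119534 - 1*(-1632/5) = -3119534 + 1632/5 = -15596038/5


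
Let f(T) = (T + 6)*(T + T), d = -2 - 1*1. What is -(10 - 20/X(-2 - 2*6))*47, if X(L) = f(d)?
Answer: -4700/9 ≈ -522.22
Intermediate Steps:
d = -3 (d = -2 - 1 = -3)
f(T) = 2*T*(6 + T) (f(T) = (6 + T)*(2*T) = 2*T*(6 + T))
X(L) = -18 (X(L) = 2*(-3)*(6 - 3) = 2*(-3)*3 = -18)
-(10 - 20/X(-2 - 2*6))*47 = -(10 - 20/(-18))*47 = -(10 - 20*(-1/18))*47 = -(10 + 10/9)*47 = -1*100/9*47 = -100/9*47 = -4700/9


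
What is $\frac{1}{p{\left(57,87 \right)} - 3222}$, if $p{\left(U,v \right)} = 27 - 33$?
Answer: $- \frac{1}{3228} \approx -0.00030979$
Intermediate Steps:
$p{\left(U,v \right)} = -6$ ($p{\left(U,v \right)} = 27 - 33 = -6$)
$\frac{1}{p{\left(57,87 \right)} - 3222} = \frac{1}{-6 - 3222} = \frac{1}{-3228} = - \frac{1}{3228}$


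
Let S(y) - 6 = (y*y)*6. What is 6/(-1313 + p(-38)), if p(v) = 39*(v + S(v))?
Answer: 6/335335 ≈ 1.7893e-5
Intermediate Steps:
S(y) = 6 + 6*y² (S(y) = 6 + (y*y)*6 = 6 + y²*6 = 6 + 6*y²)
p(v) = 234 + 39*v + 234*v² (p(v) = 39*(v + (6 + 6*v²)) = 39*(6 + v + 6*v²) = 234 + 39*v + 234*v²)
6/(-1313 + p(-38)) = 6/(-1313 + (234 + 39*(-38) + 234*(-38)²)) = 6/(-1313 + (234 - 1482 + 234*1444)) = 6/(-1313 + (234 - 1482 + 337896)) = 6/(-1313 + 336648) = 6/335335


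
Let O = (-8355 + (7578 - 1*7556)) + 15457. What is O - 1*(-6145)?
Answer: 13269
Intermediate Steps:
O = 7124 (O = (-8355 + (7578 - 7556)) + 15457 = (-8355 + 22) + 15457 = -8333 + 15457 = 7124)
O - 1*(-6145) = 7124 - 1*(-6145) = 7124 + 6145 = 13269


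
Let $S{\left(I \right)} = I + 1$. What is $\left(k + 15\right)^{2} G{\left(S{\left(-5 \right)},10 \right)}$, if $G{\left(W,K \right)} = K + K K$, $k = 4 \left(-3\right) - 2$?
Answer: $110$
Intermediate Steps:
$S{\left(I \right)} = 1 + I$
$k = -14$ ($k = -12 - 2 = -14$)
$G{\left(W,K \right)} = K + K^{2}$
$\left(k + 15\right)^{2} G{\left(S{\left(-5 \right)},10 \right)} = \left(-14 + 15\right)^{2} \cdot 10 \left(1 + 10\right) = 1^{2} \cdot 10 \cdot 11 = 1 \cdot 110 = 110$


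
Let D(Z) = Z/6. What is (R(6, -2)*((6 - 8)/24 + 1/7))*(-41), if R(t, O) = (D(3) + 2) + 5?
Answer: -1025/56 ≈ -18.304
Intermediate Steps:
D(Z) = Z/6 (D(Z) = Z*(⅙) = Z/6)
R(t, O) = 15/2 (R(t, O) = ((⅙)*3 + 2) + 5 = (½ + 2) + 5 = 5/2 + 5 = 15/2)
(R(6, -2)*((6 - 8)/24 + 1/7))*(-41) = (15*((6 - 8)/24 + 1/7)/2)*(-41) = (15*(-2*1/24 + 1*(⅐))/2)*(-41) = (15*(-1/12 + ⅐)/2)*(-41) = ((15/2)*(5/84))*(-41) = (25/56)*(-41) = -1025/56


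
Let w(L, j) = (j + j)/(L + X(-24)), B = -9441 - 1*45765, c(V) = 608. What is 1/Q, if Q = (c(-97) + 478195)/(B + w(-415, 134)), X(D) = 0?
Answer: -1762366/15284865 ≈ -0.11530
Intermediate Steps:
B = -55206 (B = -9441 - 45765 = -55206)
w(L, j) = 2*j/L (w(L, j) = (j + j)/(L + 0) = (2*j)/L = 2*j/L)
Q = -15284865/1762366 (Q = (608 + 478195)/(-55206 + 2*134/(-415)) = 478803/(-55206 + 2*134*(-1/415)) = 478803/(-55206 - 268/415) = 478803/(-22910758/415) = 478803*(-415/22910758) = -15284865/1762366 ≈ -8.6729)
1/Q = 1/(-15284865/1762366) = -1762366/15284865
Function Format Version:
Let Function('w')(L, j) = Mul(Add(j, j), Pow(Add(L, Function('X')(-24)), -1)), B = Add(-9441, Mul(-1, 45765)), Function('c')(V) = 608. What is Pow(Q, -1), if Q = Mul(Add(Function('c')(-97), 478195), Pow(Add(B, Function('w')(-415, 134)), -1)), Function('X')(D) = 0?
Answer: Rational(-1762366, 15284865) ≈ -0.11530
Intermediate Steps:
B = -55206 (B = Add(-9441, -45765) = -55206)
Function('w')(L, j) = Mul(2, j, Pow(L, -1)) (Function('w')(L, j) = Mul(Add(j, j), Pow(Add(L, 0), -1)) = Mul(Mul(2, j), Pow(L, -1)) = Mul(2, j, Pow(L, -1)))
Q = Rational(-15284865, 1762366) (Q = Mul(Add(608, 478195), Pow(Add(-55206, Mul(2, 134, Pow(-415, -1))), -1)) = Mul(478803, Pow(Add(-55206, Mul(2, 134, Rational(-1, 415))), -1)) = Mul(478803, Pow(Add(-55206, Rational(-268, 415)), -1)) = Mul(478803, Pow(Rational(-22910758, 415), -1)) = Mul(478803, Rational(-415, 22910758)) = Rational(-15284865, 1762366) ≈ -8.6729)
Pow(Q, -1) = Pow(Rational(-15284865, 1762366), -1) = Rational(-1762366, 15284865)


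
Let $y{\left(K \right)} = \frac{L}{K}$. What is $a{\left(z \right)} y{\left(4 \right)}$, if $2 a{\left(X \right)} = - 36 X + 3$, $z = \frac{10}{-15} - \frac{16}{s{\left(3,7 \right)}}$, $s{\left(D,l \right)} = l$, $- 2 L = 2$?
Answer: $- \frac{765}{56} \approx -13.661$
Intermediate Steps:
$L = -1$ ($L = \left(- \frac{1}{2}\right) 2 = -1$)
$y{\left(K \right)} = - \frac{1}{K}$
$z = - \frac{62}{21}$ ($z = \frac{10}{-15} - \frac{16}{7} = 10 \left(- \frac{1}{15}\right) - \frac{16}{7} = - \frac{2}{3} - \frac{16}{7} = - \frac{62}{21} \approx -2.9524$)
$a{\left(X \right)} = \frac{3}{2} - 18 X$ ($a{\left(X \right)} = \frac{- 36 X + 3}{2} = \frac{3 - 36 X}{2} = \frac{3}{2} - 18 X$)
$a{\left(z \right)} y{\left(4 \right)} = \left(\frac{3}{2} - - \frac{372}{7}\right) \left(- \frac{1}{4}\right) = \left(\frac{3}{2} + \frac{372}{7}\right) \left(\left(-1\right) \frac{1}{4}\right) = \frac{765}{14} \left(- \frac{1}{4}\right) = - \frac{765}{56}$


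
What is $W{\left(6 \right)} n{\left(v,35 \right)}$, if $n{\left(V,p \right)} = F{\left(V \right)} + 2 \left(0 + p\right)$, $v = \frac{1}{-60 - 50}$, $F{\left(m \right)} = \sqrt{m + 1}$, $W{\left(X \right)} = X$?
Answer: $420 + \frac{3 \sqrt{11990}}{55} \approx 425.97$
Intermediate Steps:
$F{\left(m \right)} = \sqrt{1 + m}$
$v = - \frac{1}{110}$ ($v = \frac{1}{-110} = - \frac{1}{110} \approx -0.0090909$)
$n{\left(V,p \right)} = \sqrt{1 + V} + 2 p$ ($n{\left(V,p \right)} = \sqrt{1 + V} + 2 \left(0 + p\right) = \sqrt{1 + V} + 2 p$)
$W{\left(6 \right)} n{\left(v,35 \right)} = 6 \left(\sqrt{1 - \frac{1}{110}} + 2 \cdot 35\right) = 6 \left(\sqrt{\frac{109}{110}} + 70\right) = 6 \left(\frac{\sqrt{11990}}{110} + 70\right) = 6 \left(70 + \frac{\sqrt{11990}}{110}\right) = 420 + \frac{3 \sqrt{11990}}{55}$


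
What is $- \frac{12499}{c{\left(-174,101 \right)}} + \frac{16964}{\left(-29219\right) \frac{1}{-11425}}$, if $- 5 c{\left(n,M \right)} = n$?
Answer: $\frac{1099915255}{175314} \approx 6274.0$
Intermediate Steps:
$c{\left(n,M \right)} = - \frac{n}{5}$
$- \frac{12499}{c{\left(-174,101 \right)}} + \frac{16964}{\left(-29219\right) \frac{1}{-11425}} = - \frac{12499}{\left(- \frac{1}{5}\right) \left(-174\right)} + \frac{16964}{\left(-29219\right) \frac{1}{-11425}} = - \frac{12499}{\frac{174}{5}} + \frac{16964}{\left(-29219\right) \left(- \frac{1}{11425}\right)} = \left(-12499\right) \frac{5}{174} + \frac{16964}{\frac{29219}{11425}} = - \frac{2155}{6} + 16964 \cdot \frac{11425}{29219} = - \frac{2155}{6} + \frac{193813700}{29219} = \frac{1099915255}{175314}$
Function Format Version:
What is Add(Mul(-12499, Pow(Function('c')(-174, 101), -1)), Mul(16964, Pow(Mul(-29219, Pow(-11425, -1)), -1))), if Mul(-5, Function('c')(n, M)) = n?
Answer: Rational(1099915255, 175314) ≈ 6274.0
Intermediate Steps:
Function('c')(n, M) = Mul(Rational(-1, 5), n)
Add(Mul(-12499, Pow(Function('c')(-174, 101), -1)), Mul(16964, Pow(Mul(-29219, Pow(-11425, -1)), -1))) = Add(Mul(-12499, Pow(Mul(Rational(-1, 5), -174), -1)), Mul(16964, Pow(Mul(-29219, Pow(-11425, -1)), -1))) = Add(Mul(-12499, Pow(Rational(174, 5), -1)), Mul(16964, Pow(Mul(-29219, Rational(-1, 11425)), -1))) = Add(Mul(-12499, Rational(5, 174)), Mul(16964, Pow(Rational(29219, 11425), -1))) = Add(Rational(-2155, 6), Mul(16964, Rational(11425, 29219))) = Add(Rational(-2155, 6), Rational(193813700, 29219)) = Rational(1099915255, 175314)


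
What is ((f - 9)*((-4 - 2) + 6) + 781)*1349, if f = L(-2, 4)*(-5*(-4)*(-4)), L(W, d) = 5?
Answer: 1053569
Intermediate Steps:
f = -400 (f = 5*(-5*(-4)*(-4)) = 5*(20*(-4)) = 5*(-80) = -400)
((f - 9)*((-4 - 2) + 6) + 781)*1349 = ((-400 - 9)*((-4 - 2) + 6) + 781)*1349 = (-409*(-6 + 6) + 781)*1349 = (-409*0 + 781)*1349 = (0 + 781)*1349 = 781*1349 = 1053569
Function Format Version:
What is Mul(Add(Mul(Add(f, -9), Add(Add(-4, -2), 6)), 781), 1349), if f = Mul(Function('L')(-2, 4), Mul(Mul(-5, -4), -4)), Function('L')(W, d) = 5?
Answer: 1053569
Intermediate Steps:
f = -400 (f = Mul(5, Mul(Mul(-5, -4), -4)) = Mul(5, Mul(20, -4)) = Mul(5, -80) = -400)
Mul(Add(Mul(Add(f, -9), Add(Add(-4, -2), 6)), 781), 1349) = Mul(Add(Mul(Add(-400, -9), Add(Add(-4, -2), 6)), 781), 1349) = Mul(Add(Mul(-409, Add(-6, 6)), 781), 1349) = Mul(Add(Mul(-409, 0), 781), 1349) = Mul(Add(0, 781), 1349) = Mul(781, 1349) = 1053569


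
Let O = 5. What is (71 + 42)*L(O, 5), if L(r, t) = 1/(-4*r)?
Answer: -113/20 ≈ -5.6500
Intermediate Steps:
L(r, t) = -1/(4*r)
(71 + 42)*L(O, 5) = (71 + 42)*(-¼/5) = 113*(-¼*⅕) = 113*(-1/20) = -113/20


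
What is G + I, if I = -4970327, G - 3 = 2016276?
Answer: -2954048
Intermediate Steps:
G = 2016279 (G = 3 + 2016276 = 2016279)
G + I = 2016279 - 4970327 = -2954048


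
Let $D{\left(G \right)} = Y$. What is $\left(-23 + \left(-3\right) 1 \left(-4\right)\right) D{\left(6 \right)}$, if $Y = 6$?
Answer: $-66$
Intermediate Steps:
$D{\left(G \right)} = 6$
$\left(-23 + \left(-3\right) 1 \left(-4\right)\right) D{\left(6 \right)} = \left(-23 + \left(-3\right) 1 \left(-4\right)\right) 6 = \left(-23 - -12\right) 6 = \left(-23 + 12\right) 6 = \left(-11\right) 6 = -66$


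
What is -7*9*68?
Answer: -4284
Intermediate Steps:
-7*9*68 = -63*68 = -4284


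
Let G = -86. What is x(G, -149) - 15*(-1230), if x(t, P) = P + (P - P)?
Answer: 18301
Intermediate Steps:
x(t, P) = P (x(t, P) = P + 0 = P)
x(G, -149) - 15*(-1230) = -149 - 15*(-1230) = -149 - 1*(-18450) = -149 + 18450 = 18301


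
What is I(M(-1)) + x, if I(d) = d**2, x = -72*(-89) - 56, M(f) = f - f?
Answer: 6352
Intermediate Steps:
M(f) = 0
x = 6352 (x = 6408 - 56 = 6352)
I(M(-1)) + x = 0**2 + 6352 = 0 + 6352 = 6352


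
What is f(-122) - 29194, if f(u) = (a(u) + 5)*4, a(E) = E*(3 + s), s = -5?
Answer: -28198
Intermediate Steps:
a(E) = -2*E (a(E) = E*(3 - 5) = E*(-2) = -2*E)
f(u) = 20 - 8*u (f(u) = (-2*u + 5)*4 = (5 - 2*u)*4 = 20 - 8*u)
f(-122) - 29194 = (20 - 8*(-122)) - 29194 = (20 + 976) - 29194 = 996 - 29194 = -28198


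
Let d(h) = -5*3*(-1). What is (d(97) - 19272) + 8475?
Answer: -10782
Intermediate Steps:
d(h) = 15 (d(h) = -15*(-1) = 15)
(d(97) - 19272) + 8475 = (15 - 19272) + 8475 = -19257 + 8475 = -10782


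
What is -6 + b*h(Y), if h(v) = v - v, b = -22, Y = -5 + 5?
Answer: -6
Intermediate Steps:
Y = 0
h(v) = 0
-6 + b*h(Y) = -6 - 22*0 = -6 + 0 = -6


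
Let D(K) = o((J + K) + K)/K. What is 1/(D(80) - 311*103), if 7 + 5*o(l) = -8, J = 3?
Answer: -80/2562643 ≈ -3.1218e-5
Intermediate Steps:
o(l) = -3 (o(l) = -7/5 + (⅕)*(-8) = -7/5 - 8/5 = -3)
D(K) = -3/K
1/(D(80) - 311*103) = 1/(-3/80 - 311*103) = 1/(-3*1/80 - 32033) = 1/(-3/80 - 32033) = 1/(-2562643/80) = -80/2562643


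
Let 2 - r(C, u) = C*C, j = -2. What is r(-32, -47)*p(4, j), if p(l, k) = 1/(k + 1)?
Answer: 1022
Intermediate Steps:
r(C, u) = 2 - C² (r(C, u) = 2 - C*C = 2 - C²)
p(l, k) = 1/(1 + k)
r(-32, -47)*p(4, j) = (2 - 1*(-32)²)/(1 - 2) = (2 - 1*1024)/(-1) = (2 - 1024)*(-1) = -1022*(-1) = 1022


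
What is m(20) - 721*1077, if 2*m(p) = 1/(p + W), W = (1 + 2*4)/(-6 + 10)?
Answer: -69110011/89 ≈ -7.7652e+5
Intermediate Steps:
W = 9/4 (W = (1 + 8)/4 = 9*(1/4) = 9/4 ≈ 2.2500)
m(p) = 1/(2*(9/4 + p)) (m(p) = 1/(2*(p + 9/4)) = 1/(2*(9/4 + p)))
m(20) - 721*1077 = 2/(9 + 4*20) - 721*1077 = 2/(9 + 80) - 776517 = 2/89 - 776517 = -69110011/89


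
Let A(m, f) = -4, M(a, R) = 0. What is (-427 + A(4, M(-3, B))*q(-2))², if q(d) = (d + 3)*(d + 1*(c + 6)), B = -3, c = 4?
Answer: 210681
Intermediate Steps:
q(d) = (3 + d)*(10 + d) (q(d) = (d + 3)*(d + 1*(4 + 6)) = (3 + d)*(d + 1*10) = (3 + d)*(d + 10) = (3 + d)*(10 + d))
(-427 + A(4, M(-3, B))*q(-2))² = (-427 - 4*(30 + (-2)² + 13*(-2)))² = (-427 - 4*(30 + 4 - 26))² = (-427 - 4*8)² = (-427 - 32)² = (-459)² = 210681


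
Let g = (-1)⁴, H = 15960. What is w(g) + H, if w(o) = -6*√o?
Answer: 15954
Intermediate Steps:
g = 1
w(g) + H = -6*√1 + 15960 = -6*1 + 15960 = -6 + 15960 = 15954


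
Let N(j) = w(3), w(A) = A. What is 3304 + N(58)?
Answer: 3307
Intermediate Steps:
N(j) = 3
3304 + N(58) = 3304 + 3 = 3307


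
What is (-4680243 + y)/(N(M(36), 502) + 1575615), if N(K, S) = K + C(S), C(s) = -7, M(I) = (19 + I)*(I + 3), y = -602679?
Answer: -5282922/1577753 ≈ -3.3484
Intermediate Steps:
M(I) = (3 + I)*(19 + I) (M(I) = (19 + I)*(3 + I) = (3 + I)*(19 + I))
N(K, S) = -7 + K (N(K, S) = K - 7 = -7 + K)
(-4680243 + y)/(N(M(36), 502) + 1575615) = (-4680243 - 602679)/((-7 + (57 + 36² + 22*36)) + 1575615) = -5282922/((-7 + (57 + 1296 + 792)) + 1575615) = -5282922/((-7 + 2145) + 1575615) = -5282922/(2138 + 1575615) = -5282922/1577753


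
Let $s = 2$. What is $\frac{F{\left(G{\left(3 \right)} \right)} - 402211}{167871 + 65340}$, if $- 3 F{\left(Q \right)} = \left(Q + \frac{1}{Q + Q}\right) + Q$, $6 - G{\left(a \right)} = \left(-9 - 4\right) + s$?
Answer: $- \frac{41026679}{23787522} \approx -1.7247$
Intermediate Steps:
$G{\left(a \right)} = 17$ ($G{\left(a \right)} = 6 - \left(\left(-9 - 4\right) + 2\right) = 6 - \left(-13 + 2\right) = 6 - -11 = 6 + 11 = 17$)
$F{\left(Q \right)} = - \frac{2 Q}{3} - \frac{1}{6 Q}$ ($F{\left(Q \right)} = - \frac{\left(Q + \frac{1}{Q + Q}\right) + Q}{3} = - \frac{\left(Q + \frac{1}{2 Q}\right) + Q}{3} = - \frac{\frac{1}{2 Q} + 2 Q}{3} = - \frac{2 Q}{3} - \frac{1}{6 Q}$)
$\frac{F{\left(G{\left(3 \right)} \right)} - 402211}{167871 + 65340} = \frac{\frac{-1 - 4 \cdot 17^{2}}{6 \cdot 17} - 402211}{167871 + 65340} = \frac{\frac{1}{6} \cdot \frac{1}{17} \left(-1 - 1156\right) - 402211}{233211} = \left(\frac{1}{6} \cdot \frac{1}{17} \left(-1 - 1156\right) - 402211\right) \frac{1}{233211} = \left(\frac{1}{6} \cdot \frac{1}{17} \left(-1157\right) - 402211\right) \frac{1}{233211} = \left(- \frac{1157}{102} - 402211\right) \frac{1}{233211} = \left(- \frac{41026679}{102}\right) \frac{1}{233211} = - \frac{41026679}{23787522}$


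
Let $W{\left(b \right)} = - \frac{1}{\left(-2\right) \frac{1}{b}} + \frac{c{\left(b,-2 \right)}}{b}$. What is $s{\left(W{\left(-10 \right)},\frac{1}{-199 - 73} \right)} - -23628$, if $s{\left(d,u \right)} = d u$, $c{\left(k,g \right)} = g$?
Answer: $\frac{4016763}{170} \approx 23628.0$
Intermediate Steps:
$W{\left(b \right)} = \frac{b}{2} - \frac{2}{b}$ ($W{\left(b \right)} = - \frac{1}{\left(-2\right) \frac{1}{b}} - \frac{2}{b} = - \frac{\left(-1\right) b}{2} - \frac{2}{b} = \frac{b}{2} - \frac{2}{b}$)
$s{\left(W{\left(-10 \right)},\frac{1}{-199 - 73} \right)} - -23628 = \frac{\frac{1}{2} \left(-10\right) - \frac{2}{-10}}{-199 - 73} - -23628 = \frac{-5 - - \frac{1}{5}}{-272} + 23628 = \left(-5 + \frac{1}{5}\right) \left(- \frac{1}{272}\right) + 23628 = \left(- \frac{24}{5}\right) \left(- \frac{1}{272}\right) + 23628 = \frac{3}{170} + 23628 = \frac{4016763}{170}$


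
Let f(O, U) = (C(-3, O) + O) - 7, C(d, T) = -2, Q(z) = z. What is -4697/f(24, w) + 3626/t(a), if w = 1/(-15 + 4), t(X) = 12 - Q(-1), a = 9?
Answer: -6671/195 ≈ -34.210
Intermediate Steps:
t(X) = 13 (t(X) = 12 - 1*(-1) = 12 + 1 = 13)
w = -1/11 (w = 1/(-11) = -1/11 ≈ -0.090909)
f(O, U) = -9 + O (f(O, U) = (-2 + O) - 7 = -9 + O)
-4697/f(24, w) + 3626/t(a) = -4697/(-9 + 24) + 3626/13 = -4697/15 + 3626*(1/13) = -4697*1/15 + 3626/13 = -4697/15 + 3626/13 = -6671/195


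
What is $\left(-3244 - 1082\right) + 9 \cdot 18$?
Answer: $-4164$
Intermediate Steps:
$\left(-3244 - 1082\right) + 9 \cdot 18 = -4326 + 162 = -4164$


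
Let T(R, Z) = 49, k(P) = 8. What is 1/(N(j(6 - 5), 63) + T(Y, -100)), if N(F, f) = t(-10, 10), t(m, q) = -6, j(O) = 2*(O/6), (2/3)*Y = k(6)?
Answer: 1/43 ≈ 0.023256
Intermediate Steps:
Y = 12 (Y = (3/2)*8 = 12)
j(O) = O/3 (j(O) = 2*(O*(⅙)) = 2*(O/6) = O/3)
N(F, f) = -6
1/(N(j(6 - 5), 63) + T(Y, -100)) = 1/(-6 + 49) = 1/43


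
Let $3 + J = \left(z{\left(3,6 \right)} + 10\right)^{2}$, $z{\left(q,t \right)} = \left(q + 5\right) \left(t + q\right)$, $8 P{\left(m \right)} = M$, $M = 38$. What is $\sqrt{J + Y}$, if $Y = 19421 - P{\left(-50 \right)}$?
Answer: $\frac{\sqrt{104549}}{2} \approx 161.67$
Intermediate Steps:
$P{\left(m \right)} = \frac{19}{4}$ ($P{\left(m \right)} = \frac{1}{8} \cdot 38 = \frac{19}{4}$)
$z{\left(q,t \right)} = \left(5 + q\right) \left(q + t\right)$
$Y = \frac{77665}{4}$ ($Y = 19421 - \frac{19}{4} = \frac{77665}{4} \approx 19416.0$)
$J = 6721$ ($J = -3 + \left(\left(3^{2} + 5 \cdot 3 + 5 \cdot 6 + 3 \cdot 6\right) + 10\right)^{2} = -3 + \left(\left(9 + 15 + 30 + 18\right) + 10\right)^{2} = -3 + \left(72 + 10\right)^{2} = -3 + 82^{2} = -3 + 6724 = 6721$)
$\sqrt{J + Y} = \sqrt{6721 + \frac{77665}{4}} = \sqrt{\frac{104549}{4}} = \frac{\sqrt{104549}}{2}$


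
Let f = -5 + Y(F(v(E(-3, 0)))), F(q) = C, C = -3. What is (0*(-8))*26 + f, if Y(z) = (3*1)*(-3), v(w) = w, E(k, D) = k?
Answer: -14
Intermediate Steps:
F(q) = -3
Y(z) = -9 (Y(z) = 3*(-3) = -9)
f = -14 (f = -5 - 9 = -14)
(0*(-8))*26 + f = (0*(-8))*26 - 14 = 0*26 - 14 = 0 - 14 = -14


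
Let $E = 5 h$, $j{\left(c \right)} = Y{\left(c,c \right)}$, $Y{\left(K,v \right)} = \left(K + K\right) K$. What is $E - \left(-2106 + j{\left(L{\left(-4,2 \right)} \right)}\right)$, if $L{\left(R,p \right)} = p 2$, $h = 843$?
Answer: $6289$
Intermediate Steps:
$Y{\left(K,v \right)} = 2 K^{2}$ ($Y{\left(K,v \right)} = 2 K K = 2 K^{2}$)
$L{\left(R,p \right)} = 2 p$
$j{\left(c \right)} = 2 c^{2}$
$E = 4215$ ($E = 5 \cdot 843 = 4215$)
$E - \left(-2106 + j{\left(L{\left(-4,2 \right)} \right)}\right) = 4215 - \left(-2106 + 2 \left(2 \cdot 2\right)^{2}\right) = 4215 - \left(-2106 + 2 \cdot 4^{2}\right) = 4215 - \left(-2106 + 2 \cdot 16\right) = 4215 - \left(-2106 + 32\right) = 4215 - -2074 = 4215 + 2074 = 6289$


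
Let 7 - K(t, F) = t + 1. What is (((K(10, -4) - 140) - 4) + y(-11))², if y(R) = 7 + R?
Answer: 23104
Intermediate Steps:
K(t, F) = 6 - t (K(t, F) = 7 - (t + 1) = 7 - (1 + t) = 7 + (-1 - t) = 6 - t)
(((K(10, -4) - 140) - 4) + y(-11))² = ((((6 - 1*10) - 140) - 4) + (7 - 11))² = ((((6 - 10) - 140) - 4) - 4)² = (((-4 - 140) - 4) - 4)² = ((-144 - 4) - 4)² = (-148 - 4)² = (-152)² = 23104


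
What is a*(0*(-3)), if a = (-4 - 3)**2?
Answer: 0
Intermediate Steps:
a = 49 (a = (-7)**2 = 49)
a*(0*(-3)) = 49*(0*(-3)) = 49*0 = 0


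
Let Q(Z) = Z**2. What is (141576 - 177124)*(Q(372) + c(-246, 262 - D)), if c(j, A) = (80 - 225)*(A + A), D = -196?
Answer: -197789072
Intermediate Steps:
c(j, A) = -290*A
(141576 - 177124)*(Q(372) + c(-246, 262 - D)) = (141576 - 177124)*(372**2 - 290*(262 - 1*(-196))) = -35548*(138384 - 290*(262 + 196)) = -35548*(138384 - 290*458) = -35548*(138384 - 132820) = -35548*5564 = -197789072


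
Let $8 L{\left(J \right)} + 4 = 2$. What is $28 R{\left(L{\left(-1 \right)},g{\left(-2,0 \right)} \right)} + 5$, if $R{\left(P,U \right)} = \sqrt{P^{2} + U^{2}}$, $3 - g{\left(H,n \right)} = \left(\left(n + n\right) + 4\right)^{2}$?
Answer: $5 + 7 \sqrt{2705} \approx 369.07$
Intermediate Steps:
$L{\left(J \right)} = - \frac{1}{4}$ ($L{\left(J \right)} = - \frac{1}{2} + \frac{1}{8} \cdot 2 = - \frac{1}{2} + \frac{1}{4} = - \frac{1}{4}$)
$g{\left(H,n \right)} = 3 - \left(4 + 2 n\right)^{2}$ ($g{\left(H,n \right)} = 3 - \left(\left(n + n\right) + 4\right)^{2} = 3 - \left(2 n + 4\right)^{2} = 3 - \left(4 + 2 n\right)^{2}$)
$28 R{\left(L{\left(-1 \right)},g{\left(-2,0 \right)} \right)} + 5 = 28 \sqrt{\left(- \frac{1}{4}\right)^{2} + \left(3 - 4 \left(2 + 0\right)^{2}\right)^{2}} + 5 = 28 \sqrt{\frac{1}{16} + \left(3 - 4 \cdot 2^{2}\right)^{2}} + 5 = 28 \sqrt{\frac{1}{16} + \left(3 - 16\right)^{2}} + 5 = 28 \sqrt{\frac{1}{16} + \left(-13\right)^{2}} + 5 = 28 \sqrt{\frac{1}{16} + 169} + 5 = 28 \sqrt{\frac{2705}{16}} + 5 = 28 \frac{\sqrt{2705}}{4} + 5 = 7 \sqrt{2705} + 5 = 5 + 7 \sqrt{2705}$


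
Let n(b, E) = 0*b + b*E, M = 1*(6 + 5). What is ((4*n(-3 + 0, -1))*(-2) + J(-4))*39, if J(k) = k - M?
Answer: -1521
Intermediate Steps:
M = 11 (M = 1*11 = 11)
n(b, E) = E*b (n(b, E) = 0 + E*b = E*b)
J(k) = -11 + k (J(k) = k - 1*11 = k - 11 = -11 + k)
((4*n(-3 + 0, -1))*(-2) + J(-4))*39 = ((4*(-(-3 + 0)))*(-2) + (-11 - 4))*39 = ((4*(-1*(-3)))*(-2) - 15)*39 = ((4*3)*(-2) - 15)*39 = (12*(-2) - 15)*39 = (-24 - 15)*39 = -39*39 = -1521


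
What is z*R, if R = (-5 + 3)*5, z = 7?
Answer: -70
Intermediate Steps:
R = -10 (R = -2*5 = -10)
z*R = 7*(-10) = -70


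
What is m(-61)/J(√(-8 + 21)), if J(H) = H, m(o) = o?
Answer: -61*√13/13 ≈ -16.918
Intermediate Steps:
m(-61)/J(√(-8 + 21)) = -61/√(-8 + 21) = -61*√13/13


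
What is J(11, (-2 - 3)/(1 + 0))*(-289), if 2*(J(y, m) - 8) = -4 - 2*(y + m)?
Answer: 0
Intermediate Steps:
J(y, m) = 6 - m - y (J(y, m) = 8 + (-4 - 2*(y + m))/2 = 8 + (-4 - 2*(m + y))/2 = 8 + (-4 + (-2*m - 2*y))/2 = 8 + (-4 - 2*m - 2*y)/2 = 8 + (-2 - m - y) = 6 - m - y)
J(11, (-2 - 3)/(1 + 0))*(-289) = (6 - (-2 - 3)/(1 + 0) - 1*11)*(-289) = (6 - (-5)/1 - 11)*(-289) = (6 - (-5) - 11)*(-289) = (6 - 1*(-5) - 11)*(-289) = (6 + 5 - 11)*(-289) = 0*(-289) = 0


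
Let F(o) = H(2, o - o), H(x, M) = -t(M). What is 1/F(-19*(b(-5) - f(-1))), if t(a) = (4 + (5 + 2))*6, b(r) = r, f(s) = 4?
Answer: -1/66 ≈ -0.015152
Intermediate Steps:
t(a) = 66 (t(a) = (4 + 7)*6 = 11*6 = 66)
H(x, M) = -66 (H(x, M) = -1*66 = -66)
F(o) = -66
1/F(-19*(b(-5) - f(-1))) = 1/(-66) = -1/66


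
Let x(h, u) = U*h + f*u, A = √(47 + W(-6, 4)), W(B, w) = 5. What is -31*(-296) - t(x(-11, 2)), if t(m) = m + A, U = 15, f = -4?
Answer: 9349 - 2*√13 ≈ 9341.8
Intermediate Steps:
A = 2*√13 (A = √(47 + 5) = √52 = 2*√13 ≈ 7.2111)
x(h, u) = -4*u + 15*h (x(h, u) = 15*h - 4*u = -4*u + 15*h)
t(m) = m + 2*√13
-31*(-296) - t(x(-11, 2)) = -31*(-296) - ((-4*2 + 15*(-11)) + 2*√13) = 9176 - ((-8 - 165) + 2*√13) = 9176 - (-173 + 2*√13) = 9176 + (173 - 2*√13) = 9349 - 2*√13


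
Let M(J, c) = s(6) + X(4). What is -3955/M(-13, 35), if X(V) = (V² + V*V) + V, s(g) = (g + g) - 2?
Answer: -3955/46 ≈ -85.978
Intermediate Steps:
s(g) = -2 + 2*g (s(g) = 2*g - 2 = -2 + 2*g)
X(V) = V + 2*V² (X(V) = (V² + V²) + V = 2*V² + V = V + 2*V²)
M(J, c) = 46 (M(J, c) = (-2 + 2*6) + 4*(1 + 2*4) = (-2 + 12) + 4*(1 + 8) = 10 + 4*9 = 10 + 36 = 46)
-3955/M(-13, 35) = -3955/46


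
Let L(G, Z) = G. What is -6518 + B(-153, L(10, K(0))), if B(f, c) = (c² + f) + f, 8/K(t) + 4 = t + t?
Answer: -6724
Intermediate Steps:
K(t) = 8/(-4 + 2*t) (K(t) = 8/(-4 + (t + t)) = 8/(-4 + 2*t))
B(f, c) = c² + 2*f (B(f, c) = (f + c²) + f = c² + 2*f)
-6518 + B(-153, L(10, K(0))) = -6518 + (10² + 2*(-153)) = -6518 + (100 - 306) = -6518 - 206 = -6724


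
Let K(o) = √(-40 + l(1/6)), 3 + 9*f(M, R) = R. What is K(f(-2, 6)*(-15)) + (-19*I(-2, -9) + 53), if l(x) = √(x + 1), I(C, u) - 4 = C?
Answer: 15 + √(-1440 + 6*√42)/6 ≈ 15.0 + 6.2386*I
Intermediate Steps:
f(M, R) = -⅓ + R/9
I(C, u) = 4 + C
l(x) = √(1 + x)
K(o) = √(-40 + √42/6) (K(o) = √(-40 + √(1 + 1/6)) = √(-40 + √(1 + 1*(⅙))) = √(-40 + √(1 + ⅙)) = √(-40 + √(7/6)) = √(-40 + √42/6))
K(f(-2, 6)*(-15)) + (-19*I(-2, -9) + 53) = √(-1440 + 6*√42)/6 + (-19*(4 - 2) + 53) = √(-1440 + 6*√42)/6 + (-19*2 + 53) = √(-1440 + 6*√42)/6 + (-38 + 53) = √(-1440 + 6*√42)/6 + 15 = 15 + √(-1440 + 6*√42)/6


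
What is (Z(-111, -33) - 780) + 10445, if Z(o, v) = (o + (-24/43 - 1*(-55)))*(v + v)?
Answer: 576107/43 ≈ 13398.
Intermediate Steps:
Z(o, v) = 2*v*(2341/43 + o) (Z(o, v) = (o + (-24*1/43 + 55))*(2*v) = (o + (-24/43 + 55))*(2*v) = (o + 2341/43)*(2*v) = (2341/43 + o)*(2*v) = 2*v*(2341/43 + o))
(Z(-111, -33) - 780) + 10445 = ((2/43)*(-33)*(2341 + 43*(-111)) - 780) + 10445 = ((2/43)*(-33)*(2341 - 4773) - 780) + 10445 = ((2/43)*(-33)*(-2432) - 780) + 10445 = (160512/43 - 780) + 10445 = 126972/43 + 10445 = 576107/43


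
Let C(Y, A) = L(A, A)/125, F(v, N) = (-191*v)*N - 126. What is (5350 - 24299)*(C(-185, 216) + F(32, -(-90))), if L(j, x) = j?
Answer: 1303227593766/125 ≈ 1.0426e+10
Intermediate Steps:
F(v, N) = -126 - 191*N*v (F(v, N) = -191*N*v - 126 = -126 - 191*N*v)
C(Y, A) = A/125
(5350 - 24299)*(C(-185, 216) + F(32, -(-90))) = (5350 - 24299)*((1/125)*216 + (-126 - 191*(-(-90))*32)) = -18949*(216/125 + (-126 - 191*(-18*(-5))*32)) = -18949*(216/125 + (-126 - 191*90*32)) = -18949*(216/125 + (-126 - 550080)) = -18949*(216/125 - 550206) = -18949*(-68775534/125) = 1303227593766/125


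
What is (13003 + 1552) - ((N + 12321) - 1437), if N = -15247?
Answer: 18918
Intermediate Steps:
(13003 + 1552) - ((N + 12321) - 1437) = (13003 + 1552) - ((-15247 + 12321) - 1437) = 14555 - (-2926 - 1437) = 14555 - 1*(-4363) = 14555 + 4363 = 18918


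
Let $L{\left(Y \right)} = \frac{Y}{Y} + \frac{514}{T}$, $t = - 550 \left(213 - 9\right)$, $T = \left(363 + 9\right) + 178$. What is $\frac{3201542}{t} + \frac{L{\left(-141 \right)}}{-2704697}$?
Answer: $- \frac{4630588909}{162281820} \approx -28.534$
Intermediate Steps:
$T = 550$ ($T = 372 + 178 = 550$)
$t = -112200$ ($t = \left(-550\right) 204 = -112200$)
$L{\left(Y \right)} = \frac{532}{275}$ ($L{\left(Y \right)} = \frac{Y}{Y} + \frac{514}{550} = 1 + 514 \cdot \frac{1}{550} = 1 + \frac{257}{275} = \frac{532}{275}$)
$\frac{3201542}{t} + \frac{L{\left(-141 \right)}}{-2704697} = \frac{3201542}{-112200} + \frac{532}{275 \left(-2704697\right)} = 3201542 \left(- \frac{1}{112200}\right) + \frac{532}{275} \left(- \frac{1}{2704697}\right) = - \frac{94163}{3300} - \frac{532}{743791675} = - \frac{4630588909}{162281820}$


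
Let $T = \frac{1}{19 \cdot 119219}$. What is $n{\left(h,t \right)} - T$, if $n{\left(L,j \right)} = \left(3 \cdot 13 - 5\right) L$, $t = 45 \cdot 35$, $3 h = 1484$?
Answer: $\frac{114290963413}{6795483} \approx 16819.0$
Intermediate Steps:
$h = \frac{1484}{3}$ ($h = \frac{1}{3} \cdot 1484 = \frac{1484}{3} \approx 494.67$)
$t = 1575$
$n{\left(L,j \right)} = 34 L$ ($n{\left(L,j \right)} = \left(39 - 5\right) L = 34 L$)
$T = \frac{1}{2265161} \approx 4.4147 \cdot 10^{-7}$
$n{\left(h,t \right)} - T = 34 \cdot \frac{1484}{3} - \frac{1}{2265161} = \frac{50456}{3} - \frac{1}{2265161} = \frac{114290963413}{6795483}$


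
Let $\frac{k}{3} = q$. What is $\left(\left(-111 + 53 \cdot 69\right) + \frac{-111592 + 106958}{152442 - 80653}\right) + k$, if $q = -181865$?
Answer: $- \frac{38913160295}{71789} \approx -5.4205 \cdot 10^{5}$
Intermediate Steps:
$k = -545595$ ($k = 3 \left(-181865\right) = -545595$)
$\left(\left(-111 + 53 \cdot 69\right) + \frac{-111592 + 106958}{152442 - 80653}\right) + k = \left(\left(-111 + 53 \cdot 69\right) + \frac{-111592 + 106958}{152442 - 80653}\right) - 545595 = \left(\left(-111 + 3657\right) - \frac{4634}{71789}\right) - 545595 = \left(3546 - \frac{4634}{71789}\right) - 545595 = \frac{254559160}{71789} - 545595 = - \frac{38913160295}{71789}$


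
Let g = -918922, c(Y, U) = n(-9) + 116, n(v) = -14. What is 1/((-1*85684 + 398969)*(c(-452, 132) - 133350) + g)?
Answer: -1/41745518602 ≈ -2.3955e-11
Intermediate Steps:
c(Y, U) = 102 (c(Y, U) = -14 + 116 = 102)
1/((-1*85684 + 398969)*(c(-452, 132) - 133350) + g) = 1/((-1*85684 + 398969)*(102 - 133350) - 918922) = 1/((-85684 + 398969)*(-133248) - 918922) = 1/(313285*(-133248) - 918922) = 1/(-41744599680 - 918922) = 1/(-41745518602) = -1/41745518602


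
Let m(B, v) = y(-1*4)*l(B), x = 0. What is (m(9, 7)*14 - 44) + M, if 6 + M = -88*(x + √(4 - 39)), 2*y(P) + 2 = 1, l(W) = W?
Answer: -113 - 88*I*√35 ≈ -113.0 - 520.62*I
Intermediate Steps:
y(P) = -½ (y(P) = -1 + (½)*1 = -1 + ½ = -½)
m(B, v) = -B/2
M = -6 - 88*I*√35 (M = -6 - 88*(0 + √(4 - 39)) = -6 - 88*(0 + √(-35)) = -6 - 88*(0 + I*√35) = -6 - 88*I*√35 ≈ -6.0 - 520.62*I)
(m(9, 7)*14 - 44) + M = (-½*9*14 - 44) + (-6 - 88*I*√35) = (-9/2*14 - 44) + (-6 - 88*I*√35) = (-63 - 44) + (-6 - 88*I*√35) = -107 + (-6 - 88*I*√35) = -113 - 88*I*√35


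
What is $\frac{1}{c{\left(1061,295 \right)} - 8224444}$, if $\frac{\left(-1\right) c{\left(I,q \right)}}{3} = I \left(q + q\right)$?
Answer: $- \frac{1}{10102414} \approx -9.8986 \cdot 10^{-8}$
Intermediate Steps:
$c{\left(I,q \right)} = - 6 I q$ ($c{\left(I,q \right)} = - 3 I \left(q + q\right) = - 3 I 2 q = - 3 \cdot 2 I q = - 6 I q$)
$\frac{1}{c{\left(1061,295 \right)} - 8224444} = \frac{1}{\left(-6\right) 1061 \cdot 295 - 8224444} = \frac{1}{-1877970 - 8224444} = \frac{1}{-10102414} = - \frac{1}{10102414}$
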